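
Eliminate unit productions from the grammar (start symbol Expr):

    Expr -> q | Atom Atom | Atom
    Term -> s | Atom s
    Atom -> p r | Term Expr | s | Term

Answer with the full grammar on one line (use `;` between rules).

Expr -> s | Atom s | p r | Term Expr | q | Atom Atom; Term -> s | Atom s; Atom -> s | Atom s | p r | Term Expr

Unit pairs: Atom ⇒* {Term}; Expr ⇒* {Atom, Term}.
For each unit pair (A, B), copy every non-unit production of B to A, then drop all unit productions.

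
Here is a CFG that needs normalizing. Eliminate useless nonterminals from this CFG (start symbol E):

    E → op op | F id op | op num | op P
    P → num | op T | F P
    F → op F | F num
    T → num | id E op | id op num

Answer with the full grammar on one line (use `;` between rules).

Generating nonterminals: {E, P, T}.
Reachable from E after that: {E, P, T}.
Removed useless symbols: {F} and every production mentioning them.

E → op op | op num | op P; P → num | op T; T → num | id E op | id op num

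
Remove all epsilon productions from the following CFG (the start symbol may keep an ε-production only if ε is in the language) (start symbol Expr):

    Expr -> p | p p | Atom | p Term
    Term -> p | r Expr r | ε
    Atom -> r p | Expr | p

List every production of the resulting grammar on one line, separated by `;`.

Nullable set = {Term}.
ε ∉ L(G), so no ε-production is kept.

Expr -> p | p p | Atom | p Term; Term -> p | r Expr r; Atom -> r p | Expr | p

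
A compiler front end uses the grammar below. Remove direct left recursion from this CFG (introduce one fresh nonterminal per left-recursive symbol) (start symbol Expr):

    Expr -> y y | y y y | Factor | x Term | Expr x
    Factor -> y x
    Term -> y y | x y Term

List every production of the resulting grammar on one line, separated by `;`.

Directly left-recursive nonterminal: Expr.
For Expr: α = {x}, β = {y y, y y y, Factor, x Term}. Rewrite as Expr → β Expr1 and Expr1 → α Expr1 | ε.

Expr -> y y Expr1 | y y y Expr1 | Factor Expr1 | x Term Expr1; Factor -> y x; Term -> y y | x y Term; Expr1 -> x Expr1 | ε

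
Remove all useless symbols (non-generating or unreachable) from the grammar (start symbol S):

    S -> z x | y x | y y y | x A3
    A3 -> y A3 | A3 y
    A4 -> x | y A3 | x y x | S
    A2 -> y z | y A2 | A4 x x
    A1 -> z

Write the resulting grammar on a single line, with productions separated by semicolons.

Generating nonterminals: {A1, A2, A4, S}.
Reachable from S after that: {S}.
Removed useless symbols: {A1, A2, A3, A4} and every production mentioning them.

S -> z x | y x | y y y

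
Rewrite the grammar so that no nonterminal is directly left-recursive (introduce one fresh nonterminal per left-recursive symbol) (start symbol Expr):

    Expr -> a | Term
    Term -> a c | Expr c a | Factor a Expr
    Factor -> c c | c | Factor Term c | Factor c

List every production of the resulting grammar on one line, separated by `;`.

Directly left-recursive nonterminal: Factor.
For Factor: α = {Term c, c}, β = {c c, c}. Rewrite as Factor → β Factor1 and Factor1 → α Factor1 | ε.

Expr -> a | Term; Term -> a c | Expr c a | Factor a Expr; Factor -> c c Factor1 | c Factor1; Factor1 -> Term c Factor1 | c Factor1 | ε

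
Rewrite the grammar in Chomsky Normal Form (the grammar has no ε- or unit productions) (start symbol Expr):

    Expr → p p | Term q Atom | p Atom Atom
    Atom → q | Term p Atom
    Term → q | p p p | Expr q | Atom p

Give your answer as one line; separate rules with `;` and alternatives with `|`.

Introduce a nonterminal for each terminal appearing in a rule of length ≥ 2: X1 → p, X2 → q.
Binarize each right-hand side of length ≥ 3 by chaining fresh nonterminals (Y1, Y2, …): affected rules were Expr → Term X2 Atom; Expr → X1 Atom Atom; Atom → Term X1 Atom; Term → X1 X1 X1.

Expr → X1 X1 | Term Y1 | X1 Y2; Atom → q | Term Y3; Term → q | X1 Y4 | Expr X2 | Atom X1; X1 → p; X2 → q; Y1 → X2 Atom; Y2 → Atom Atom; Y3 → X1 Atom; Y4 → X1 X1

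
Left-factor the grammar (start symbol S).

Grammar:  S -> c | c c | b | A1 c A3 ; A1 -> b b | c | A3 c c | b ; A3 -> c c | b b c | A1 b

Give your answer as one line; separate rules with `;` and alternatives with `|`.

S -> b | A1 c A3 | c S'; A1 -> c | A3 c c | b A1'; A3 -> c c | b b c | A1 b; S' -> ε | c; A1' -> b | ε

S has alternatives sharing prefix 'c': factor to S → c S' with S' → ε | c.
A1 has alternatives sharing prefix 'b': factor to A1 → b A1' with A1' → b | ε.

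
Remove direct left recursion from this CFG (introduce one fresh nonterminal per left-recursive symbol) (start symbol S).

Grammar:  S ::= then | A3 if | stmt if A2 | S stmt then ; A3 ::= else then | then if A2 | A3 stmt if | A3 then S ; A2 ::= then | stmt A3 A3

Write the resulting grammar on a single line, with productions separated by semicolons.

S ::= then S' | A3 if S' | stmt if A2 S'; A3 ::= else then A3' | then if A2 A3'; A2 ::= then | stmt A3 A3; S' ::= stmt then S' | ε; A3' ::= stmt if A3' | then S A3' | ε

Directly left-recursive nonterminals: S, A3.
For S: α = {stmt then}, β = {then, A3 if, stmt if A2}. Rewrite as S → β S' and S' → α S' | ε.
For A3: α = {stmt if, then S}, β = {else then, then if A2}. Rewrite as A3 → β A3' and A3' → α A3' | ε.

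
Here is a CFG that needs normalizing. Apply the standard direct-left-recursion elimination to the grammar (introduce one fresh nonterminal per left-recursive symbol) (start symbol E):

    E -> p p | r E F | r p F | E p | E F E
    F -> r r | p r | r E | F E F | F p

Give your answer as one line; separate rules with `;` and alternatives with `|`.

E -> p p E' | r E F E' | r p F E'; F -> r r F' | p r F' | r E F'; E' -> p E' | F E E' | ε; F' -> E F F' | p F' | ε

Left recursion appears on E, F.
For E: α = {p, F E}, β = {p p, r E F, r p F}. Rewrite as E → β E' and E' → α E' | ε.
For F: α = {E F, p}, β = {r r, p r, r E}. Rewrite as F → β F' and F' → α F' | ε.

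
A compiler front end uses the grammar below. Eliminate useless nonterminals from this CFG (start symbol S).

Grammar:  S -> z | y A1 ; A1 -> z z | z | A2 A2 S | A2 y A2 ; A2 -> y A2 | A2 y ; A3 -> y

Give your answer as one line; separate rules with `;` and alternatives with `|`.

Generating nonterminals: {A1, A3, S}.
Reachable from S after that: {A1, S}.
Removed useless symbols: {A2, A3} and every production mentioning them.

S -> z | y A1; A1 -> z z | z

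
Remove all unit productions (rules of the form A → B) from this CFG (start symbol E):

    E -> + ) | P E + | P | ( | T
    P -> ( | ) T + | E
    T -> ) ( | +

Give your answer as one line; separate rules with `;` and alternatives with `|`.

Unit pairs: E ⇒* {P, T}; P ⇒* {E, T}.
For every A with A ⇒* B via unit rules, add B's non-unit alternatives to A; then delete every rule of the form X → Y.

E -> + ) | P E + | ( | ) T + | ) ( | +; P -> + ) | P E + | ( | ) T + | ) ( | +; T -> ) ( | +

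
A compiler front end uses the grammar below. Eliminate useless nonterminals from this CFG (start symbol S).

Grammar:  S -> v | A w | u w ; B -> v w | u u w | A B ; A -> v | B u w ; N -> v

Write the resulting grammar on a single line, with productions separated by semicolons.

S -> v | A w | u w; B -> v w | u u w | A B; A -> v | B u w

Generating nonterminals: {A, B, N, S}.
Reachable from S after that: {A, B, S}.
Removed useless symbols: {N} and every production mentioning them.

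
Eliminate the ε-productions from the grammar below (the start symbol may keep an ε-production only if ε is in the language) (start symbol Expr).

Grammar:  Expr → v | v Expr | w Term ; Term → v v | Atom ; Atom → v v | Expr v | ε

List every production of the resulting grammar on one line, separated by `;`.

The nullable symbols are {Atom, Term}.
ε ∉ L(G), so no ε-production is kept.
Expand every rule over subsets of its nullable positions: Expr → w Term gives w Term | w.

Expr → v | v Expr | w Term | w; Term → v v | Atom; Atom → v v | Expr v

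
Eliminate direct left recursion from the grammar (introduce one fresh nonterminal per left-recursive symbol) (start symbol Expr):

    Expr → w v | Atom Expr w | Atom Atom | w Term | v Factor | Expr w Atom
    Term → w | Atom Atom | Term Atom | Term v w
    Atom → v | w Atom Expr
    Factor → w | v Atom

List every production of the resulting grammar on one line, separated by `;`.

Left recursion appears on Expr, Term.
For Expr: α = {w Atom}, β = {w v, Atom Expr w, Atom Atom, w Term, v Factor}. Rewrite as Expr → β Expr1 and Expr1 → α Expr1 | ε.
For Term: α = {Atom, v w}, β = {w, Atom Atom}. Rewrite as Term → β Term1 and Term1 → α Term1 | ε.

Expr → w v Expr1 | Atom Expr w Expr1 | Atom Atom Expr1 | w Term Expr1 | v Factor Expr1; Term → w Term1 | Atom Atom Term1; Atom → v | w Atom Expr; Factor → w | v Atom; Expr1 → w Atom Expr1 | eps; Term1 → Atom Term1 | v w Term1 | eps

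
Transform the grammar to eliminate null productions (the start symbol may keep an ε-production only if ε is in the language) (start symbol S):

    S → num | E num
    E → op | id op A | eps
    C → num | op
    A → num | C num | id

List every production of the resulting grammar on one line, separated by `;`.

Nullable nonterminals: {E}.
ε ∉ L(G), so no ε-production is kept.

S → num | E num; E → op | id op A; C → num | op; A → num | C num | id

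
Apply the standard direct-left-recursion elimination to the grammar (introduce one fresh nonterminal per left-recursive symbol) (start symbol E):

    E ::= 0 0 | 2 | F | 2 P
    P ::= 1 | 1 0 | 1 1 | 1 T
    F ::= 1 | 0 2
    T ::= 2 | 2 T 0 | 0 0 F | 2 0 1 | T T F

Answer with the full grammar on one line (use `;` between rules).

E ::= 0 0 | 2 | F | 2 P; P ::= 1 | 1 0 | 1 1 | 1 T; F ::= 1 | 0 2; T ::= 2 T' | 2 T 0 T' | 0 0 F T' | 2 0 1 T'; T' ::= T F T' | eps

Directly left-recursive nonterminal: T.
For T: α = {T F}, β = {2, 2 T 0, 0 0 F, 2 0 1}. Rewrite as T → β T' and T' → α T' | ε.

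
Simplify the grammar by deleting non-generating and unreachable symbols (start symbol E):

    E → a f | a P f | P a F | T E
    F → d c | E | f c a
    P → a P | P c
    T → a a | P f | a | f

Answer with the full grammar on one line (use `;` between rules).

E → a f | T E; T → a a | a | f

Generating nonterminals: {E, F, T}.
Reachable from E after that: {E, T}.
Removed useless symbols: {F, P} and every production mentioning them.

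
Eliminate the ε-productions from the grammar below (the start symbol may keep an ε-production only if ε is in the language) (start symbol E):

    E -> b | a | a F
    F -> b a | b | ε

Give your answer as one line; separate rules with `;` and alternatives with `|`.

The nullable symbols are {F}.
ε ∉ L(G), so no ε-production is kept.

E -> b | a | a F; F -> b a | b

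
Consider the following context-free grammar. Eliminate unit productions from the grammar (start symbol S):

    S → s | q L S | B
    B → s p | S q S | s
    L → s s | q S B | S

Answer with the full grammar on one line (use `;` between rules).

S → s p | S q S | s | q L S; B → s p | S q S | s; L → s s | q S B | s p | S q S | s | q L S

Unit pairs: L ⇒* {B, S}; S ⇒* {B}.
For each unit pair (A, B), copy every non-unit production of B to A, then drop all unit productions.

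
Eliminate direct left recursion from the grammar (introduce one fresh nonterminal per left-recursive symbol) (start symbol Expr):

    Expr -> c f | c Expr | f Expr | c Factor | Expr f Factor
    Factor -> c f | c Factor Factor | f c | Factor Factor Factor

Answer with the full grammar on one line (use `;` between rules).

Left recursion appears on Expr, Factor.
For Expr: α = {f Factor}, β = {c f, c Expr, f Expr, c Factor}. Rewrite as Expr → β Expr1 and Expr1 → α Expr1 | ε.
For Factor: α = {Factor Factor}, β = {c f, c Factor Factor, f c}. Rewrite as Factor → β Factor1 and Factor1 → α Factor1 | ε.

Expr -> c f Expr1 | c Expr Expr1 | f Expr Expr1 | c Factor Expr1; Factor -> c f Factor1 | c Factor Factor Factor1 | f c Factor1; Expr1 -> f Factor Expr1 | ε; Factor1 -> Factor Factor Factor1 | ε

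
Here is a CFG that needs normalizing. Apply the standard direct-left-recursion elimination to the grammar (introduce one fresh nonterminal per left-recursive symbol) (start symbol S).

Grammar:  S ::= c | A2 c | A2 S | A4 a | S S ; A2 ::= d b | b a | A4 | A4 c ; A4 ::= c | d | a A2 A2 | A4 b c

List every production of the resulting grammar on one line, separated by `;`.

S ::= c S' | A2 c S' | A2 S S' | A4 a S'; A2 ::= d b | b a | A4 | A4 c; A4 ::= c A4' | d A4' | a A2 A2 A4'; S' ::= S S' | ε; A4' ::= b c A4' | ε

Directly left-recursive nonterminals: S, A4.
For S: α = {S}, β = {c, A2 c, A2 S, A4 a}. Rewrite as S → β S' and S' → α S' | ε.
For A4: α = {b c}, β = {c, d, a A2 A2}. Rewrite as A4 → β A4' and A4' → α A4' | ε.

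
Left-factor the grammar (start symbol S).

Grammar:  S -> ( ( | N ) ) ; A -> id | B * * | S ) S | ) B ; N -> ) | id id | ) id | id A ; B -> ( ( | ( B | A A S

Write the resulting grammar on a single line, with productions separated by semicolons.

N has alternatives sharing prefix ')': factor to N → ) N' with N' → ε | id.
N has alternatives sharing prefix 'id': factor to N → id N'' with N'' → id | A.
B has alternatives sharing prefix '(': factor to B → ( B' with B' → ( | B.

S -> ( ( | N ) ); A -> id | B * * | S ) S | ) B; N -> ) N' | id N''; B -> A A S | ( B'; N' -> ε | id; N'' -> id | A; B' -> ( | B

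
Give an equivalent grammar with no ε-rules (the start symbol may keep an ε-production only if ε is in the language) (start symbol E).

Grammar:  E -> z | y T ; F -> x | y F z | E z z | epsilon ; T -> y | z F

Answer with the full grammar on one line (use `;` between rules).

E -> z | y T; F -> x | y F z | y z | E z z; T -> y | z F | z

Nullable set = {F}.
ε ∉ L(G), so no ε-production is kept.
Expand every rule over subsets of its nullable positions: F → y F z gives y F z | y z. T → z F gives z F | z.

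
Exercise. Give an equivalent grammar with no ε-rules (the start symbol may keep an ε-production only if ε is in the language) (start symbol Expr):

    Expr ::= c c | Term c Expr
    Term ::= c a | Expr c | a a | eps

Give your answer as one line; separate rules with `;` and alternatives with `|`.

Nullable set = {Term}.
ε ∉ L(G), so no ε-production is kept.
Expand every rule over subsets of its nullable positions: Expr → Term c Expr gives Term c Expr | c Expr.

Expr ::= c c | Term c Expr | c Expr; Term ::= c a | Expr c | a a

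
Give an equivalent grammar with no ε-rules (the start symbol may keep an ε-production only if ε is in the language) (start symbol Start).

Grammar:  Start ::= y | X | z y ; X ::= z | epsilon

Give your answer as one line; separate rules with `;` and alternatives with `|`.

Start ::= y | X | z y | epsilon; X ::= z

Nullable nonterminals: {Start, X}.
ε ∈ L(G) since Start is nullable, so keep Start → ε.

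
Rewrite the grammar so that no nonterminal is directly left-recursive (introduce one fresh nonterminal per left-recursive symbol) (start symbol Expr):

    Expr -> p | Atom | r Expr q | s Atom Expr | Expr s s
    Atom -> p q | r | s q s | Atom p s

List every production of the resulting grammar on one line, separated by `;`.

Expr -> p Expr1 | Atom Expr1 | r Expr q Expr1 | s Atom Expr Expr1; Atom -> p q Atom1 | r Atom1 | s q s Atom1; Expr1 -> s s Expr1 | epsilon; Atom1 -> p s Atom1 | epsilon

Expr, Atom are directly left-recursive.
For Expr: α = {s s}, β = {p, Atom, r Expr q, s Atom Expr}. Rewrite as Expr → β Expr1 and Expr1 → α Expr1 | ε.
For Atom: α = {p s}, β = {p q, r, s q s}. Rewrite as Atom → β Atom1 and Atom1 → α Atom1 | ε.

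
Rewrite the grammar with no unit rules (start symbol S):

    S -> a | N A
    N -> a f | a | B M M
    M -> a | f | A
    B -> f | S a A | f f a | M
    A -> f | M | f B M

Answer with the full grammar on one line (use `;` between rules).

S -> a | N A; N -> a f | a | B M M; M -> f | f B M | a; B -> f | S a A | f f a | f B M | a; A -> f | f B M | a

Unit pairs: A ⇒* {M}; B ⇒* {A, M}; M ⇒* {A}.
Replace each nonterminal's rules with the union of the non-unit rules of every nonterminal it unit-derives.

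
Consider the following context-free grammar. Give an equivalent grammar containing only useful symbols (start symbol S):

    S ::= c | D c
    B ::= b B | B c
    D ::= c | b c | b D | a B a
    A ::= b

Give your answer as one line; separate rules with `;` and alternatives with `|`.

Generating nonterminals: {A, D, S}.
Reachable from S after that: {D, S}.
Removed useless symbols: {A, B} and every production mentioning them.

S ::= c | D c; D ::= c | b c | b D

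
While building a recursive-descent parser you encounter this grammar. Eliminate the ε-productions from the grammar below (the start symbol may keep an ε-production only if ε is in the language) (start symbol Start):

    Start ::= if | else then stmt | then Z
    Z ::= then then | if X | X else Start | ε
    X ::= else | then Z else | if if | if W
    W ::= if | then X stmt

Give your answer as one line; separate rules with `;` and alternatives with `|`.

Start ::= if | else then stmt | then Z | then; Z ::= then then | if X | X else Start; X ::= else | then Z else | then else | if if | if W; W ::= if | then X stmt

Nullable set = {Z}.
ε ∉ L(G), so no ε-production is kept.
For each production, add variants omitting each subset of nullable occurrences: Start → then Z gives then Z | then. X → then Z else gives then Z else | then else.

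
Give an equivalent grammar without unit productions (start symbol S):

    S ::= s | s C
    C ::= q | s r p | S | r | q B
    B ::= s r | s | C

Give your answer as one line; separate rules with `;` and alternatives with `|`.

S ::= s | s C; C ::= q | s r p | r | q B | s | s C; B ::= s r | s | q | s r p | r | q B | s C

Unit pairs: B ⇒* {C, S}; C ⇒* {S}.
For each unit pair (A, B), copy every non-unit production of B to A, then drop all unit productions.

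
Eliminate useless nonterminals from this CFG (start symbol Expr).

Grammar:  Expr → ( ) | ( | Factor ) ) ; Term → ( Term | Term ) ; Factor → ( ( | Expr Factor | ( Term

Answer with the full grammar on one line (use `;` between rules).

Expr → ( ) | ( | Factor ) ); Factor → ( ( | Expr Factor

Generating nonterminals: {Expr, Factor}.
Reachable from Expr after that: {Expr, Factor}.
Removed useless symbols: {Term} and every production mentioning them.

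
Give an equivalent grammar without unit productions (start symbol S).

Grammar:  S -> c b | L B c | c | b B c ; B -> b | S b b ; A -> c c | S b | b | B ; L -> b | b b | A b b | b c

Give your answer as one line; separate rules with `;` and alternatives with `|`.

Unit pairs: A ⇒* {B}.
For each unit pair (A, B), copy every non-unit production of B to A, then drop all unit productions.

S -> c b | L B c | c | b B c; B -> b | S b b; A -> b | S b b | c c | S b; L -> b | b b | A b b | b c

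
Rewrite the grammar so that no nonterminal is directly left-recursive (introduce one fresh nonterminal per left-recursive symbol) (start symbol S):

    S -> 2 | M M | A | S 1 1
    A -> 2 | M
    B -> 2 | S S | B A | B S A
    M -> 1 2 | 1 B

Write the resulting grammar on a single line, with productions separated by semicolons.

Left recursion appears on S, B.
For S: α = {1 1}, β = {2, M M, A}. Rewrite as S → β S' and S' → α S' | ε.
For B: α = {A, S A}, β = {2, S S}. Rewrite as B → β B' and B' → α B' | ε.

S -> 2 S' | M M S' | A S'; A -> 2 | M; B -> 2 B' | S S B'; M -> 1 2 | 1 B; S' -> 1 1 S' | ε; B' -> A B' | S A B' | ε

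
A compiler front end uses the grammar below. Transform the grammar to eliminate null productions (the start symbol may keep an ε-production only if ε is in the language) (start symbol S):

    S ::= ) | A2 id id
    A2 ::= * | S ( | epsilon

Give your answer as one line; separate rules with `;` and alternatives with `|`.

The nullable symbols are {A2}.
ε ∉ L(G), so no ε-production is kept.
Add the nullable-subset variants: S → A2 id id gives A2 id id | id id.

S ::= ) | A2 id id | id id; A2 ::= * | S (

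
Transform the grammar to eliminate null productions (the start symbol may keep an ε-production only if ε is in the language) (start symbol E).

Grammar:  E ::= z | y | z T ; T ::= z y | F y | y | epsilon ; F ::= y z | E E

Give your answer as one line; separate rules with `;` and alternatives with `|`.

Nullable set = {T}.
ε ∉ L(G), so no ε-production is kept.

E ::= z | y | z T; T ::= z y | F y | y; F ::= y z | E E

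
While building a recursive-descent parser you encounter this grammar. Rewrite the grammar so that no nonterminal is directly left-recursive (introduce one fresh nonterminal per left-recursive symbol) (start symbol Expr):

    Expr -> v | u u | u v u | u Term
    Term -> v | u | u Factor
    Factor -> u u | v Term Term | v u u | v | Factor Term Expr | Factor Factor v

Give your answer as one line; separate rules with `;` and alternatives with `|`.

Factor is directly left-recursive.
For Factor: α = {Term Expr, Factor v}, β = {u u, v Term Term, v u u, v}. Rewrite as Factor → β Factor1 and Factor1 → α Factor1 | ε.

Expr -> v | u u | u v u | u Term; Term -> v | u | u Factor; Factor -> u u Factor1 | v Term Term Factor1 | v u u Factor1 | v Factor1; Factor1 -> Term Expr Factor1 | Factor v Factor1 | epsilon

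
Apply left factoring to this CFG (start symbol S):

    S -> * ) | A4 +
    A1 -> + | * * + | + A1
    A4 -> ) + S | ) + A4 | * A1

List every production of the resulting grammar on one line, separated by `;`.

S -> * ) | A4 +; A1 -> * * + | + A1'; A4 -> * A1 | ) + A4'; A1' -> ε | A1; A4' -> S | A4

A1 has alternatives sharing prefix '+': factor to A1 → + A1' with A1' → ε | A1.
A4 has alternatives sharing prefix ') +': factor to A4 → ) + A4' with A4' → S | A4.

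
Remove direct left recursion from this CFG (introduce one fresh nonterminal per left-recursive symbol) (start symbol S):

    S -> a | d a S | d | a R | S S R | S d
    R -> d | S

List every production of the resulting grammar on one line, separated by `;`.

S is directly left-recursive.
For S: α = {S R, d}, β = {a, d a S, d, a R}. Rewrite as S → β S' and S' → α S' | ε.

S -> a S' | d a S S' | d S' | a R S'; R -> d | S; S' -> S R S' | d S' | ε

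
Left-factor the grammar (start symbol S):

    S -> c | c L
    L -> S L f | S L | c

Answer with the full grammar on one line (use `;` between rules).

S -> c S'; L -> c | S L L'; S' -> ε | L; L' -> f | ε

S has alternatives sharing prefix 'c': factor to S → c S' with S' → ε | L.
L has alternatives sharing prefix 'S L': factor to L → S L L' with L' → f | ε.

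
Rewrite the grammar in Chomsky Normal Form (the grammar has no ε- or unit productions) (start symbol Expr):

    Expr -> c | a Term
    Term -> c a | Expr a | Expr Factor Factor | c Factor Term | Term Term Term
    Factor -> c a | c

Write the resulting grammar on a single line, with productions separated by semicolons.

Introduce a nonterminal for each terminal appearing in a rule of length ≥ 2: X1 → a, X2 → c.
Binarize each right-hand side of length ≥ 3 by chaining fresh nonterminals (Y1, Y2, …): affected rules were Term → Expr Factor Factor; Term → X2 Factor Term; Term → Term Term Term.

Expr -> c | X1 Term; Term -> X2 X1 | Expr X1 | Expr Y1 | X2 Y2 | Term Y3; Factor -> X2 X1 | c; X1 -> a; X2 -> c; Y1 -> Factor Factor; Y2 -> Factor Term; Y3 -> Term Term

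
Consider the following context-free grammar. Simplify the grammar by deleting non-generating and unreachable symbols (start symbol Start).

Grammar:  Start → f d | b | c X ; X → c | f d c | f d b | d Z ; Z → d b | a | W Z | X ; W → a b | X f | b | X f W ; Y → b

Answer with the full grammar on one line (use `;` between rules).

Start → f d | b | c X; X → c | f d c | f d b | d Z; Z → d b | a | W Z | X; W → a b | X f | b | X f W

Generating nonterminals: {Start, W, X, Y, Z}.
Reachable from Start after that: {Start, W, X, Z}.
Removed useless symbols: {Y} and every production mentioning them.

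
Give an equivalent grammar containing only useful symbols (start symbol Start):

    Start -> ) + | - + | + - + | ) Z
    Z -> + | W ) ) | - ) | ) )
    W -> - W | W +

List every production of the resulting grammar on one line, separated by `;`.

Start -> ) + | - + | + - + | ) Z; Z -> + | - ) | ) )

Generating nonterminals: {Start, Z}.
Reachable from Start after that: {Start, Z}.
Removed useless symbols: {W} and every production mentioning them.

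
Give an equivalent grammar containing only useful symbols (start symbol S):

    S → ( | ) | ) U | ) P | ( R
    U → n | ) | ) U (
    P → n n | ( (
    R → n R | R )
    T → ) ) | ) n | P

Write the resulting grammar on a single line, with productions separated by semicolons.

Generating nonterminals: {P, S, T, U}.
Reachable from S after that: {P, S, U}.
Removed useless symbols: {R, T} and every production mentioning them.

S → ( | ) | ) U | ) P; U → n | ) | ) U (; P → n n | ( (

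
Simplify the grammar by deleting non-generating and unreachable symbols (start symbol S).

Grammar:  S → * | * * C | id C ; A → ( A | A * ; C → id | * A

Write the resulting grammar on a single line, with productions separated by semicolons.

S → * | * * C | id C; C → id

Generating nonterminals: {C, S}.
Reachable from S after that: {C, S}.
Removed useless symbols: {A} and every production mentioning them.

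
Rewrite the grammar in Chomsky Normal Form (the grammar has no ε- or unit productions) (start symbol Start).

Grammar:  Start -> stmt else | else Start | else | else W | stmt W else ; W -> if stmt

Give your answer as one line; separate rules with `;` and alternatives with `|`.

Start -> X1 X2 | X2 Start | else | X2 W | X1 Y1; W -> X3 X1; X1 -> stmt; X2 -> else; X3 -> if; Y1 -> W X2

Introduce a nonterminal for each terminal appearing in a rule of length ≥ 2: X1 → stmt, X2 → else, X3 → if.
Binarize each right-hand side of length ≥ 3 by chaining fresh nonterminals (Y1, Y2, …): affected rules were Start → X1 W X2.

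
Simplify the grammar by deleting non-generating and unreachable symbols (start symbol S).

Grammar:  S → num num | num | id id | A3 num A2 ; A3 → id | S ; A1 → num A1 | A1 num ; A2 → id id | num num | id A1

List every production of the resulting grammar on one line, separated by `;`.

Generating nonterminals: {A2, A3, S}.
Reachable from S after that: {A2, A3, S}.
Removed useless symbols: {A1} and every production mentioning them.

S → num num | num | id id | A3 num A2; A3 → id | S; A2 → id id | num num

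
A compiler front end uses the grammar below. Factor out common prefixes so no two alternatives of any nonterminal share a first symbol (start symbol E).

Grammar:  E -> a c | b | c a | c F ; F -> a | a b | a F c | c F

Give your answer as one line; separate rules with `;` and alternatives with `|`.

E has alternatives sharing prefix 'c': factor to E → c E' with E' → a | F.
F has alternatives sharing prefix 'a': factor to F → a F' with F' → ε | b | F c.

E -> a c | b | c E'; F -> c F | a F'; E' -> a | F; F' -> ε | b | F c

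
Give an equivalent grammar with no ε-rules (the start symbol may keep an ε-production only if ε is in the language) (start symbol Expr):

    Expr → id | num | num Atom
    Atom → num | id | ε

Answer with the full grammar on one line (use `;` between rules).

Expr → id | num | num Atom; Atom → num | id

Nullable set = {Atom}.
ε ∉ L(G), so no ε-production is kept.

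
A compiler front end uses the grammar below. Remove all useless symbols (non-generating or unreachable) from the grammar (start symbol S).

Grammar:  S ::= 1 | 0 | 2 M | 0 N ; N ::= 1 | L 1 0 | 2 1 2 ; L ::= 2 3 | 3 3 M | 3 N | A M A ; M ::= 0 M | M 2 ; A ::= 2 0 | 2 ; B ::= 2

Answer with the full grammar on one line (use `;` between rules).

S ::= 1 | 0 | 0 N; N ::= 1 | L 1 0 | 2 1 2; L ::= 2 3 | 3 N

Generating nonterminals: {A, B, L, N, S}.
Reachable from S after that: {L, N, S}.
Removed useless symbols: {A, B, M} and every production mentioning them.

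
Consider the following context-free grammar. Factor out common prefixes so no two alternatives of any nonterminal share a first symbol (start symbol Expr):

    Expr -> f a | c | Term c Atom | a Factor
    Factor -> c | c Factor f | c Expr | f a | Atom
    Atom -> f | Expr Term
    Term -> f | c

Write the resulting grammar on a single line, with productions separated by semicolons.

Factor has alternatives sharing prefix 'c': factor to Factor → c Factor1 with Factor1 → ε | Factor f | Expr.

Expr -> f a | c | Term c Atom | a Factor; Factor -> f a | Atom | c Factor1; Atom -> f | Expr Term; Term -> f | c; Factor1 -> eps | Factor f | Expr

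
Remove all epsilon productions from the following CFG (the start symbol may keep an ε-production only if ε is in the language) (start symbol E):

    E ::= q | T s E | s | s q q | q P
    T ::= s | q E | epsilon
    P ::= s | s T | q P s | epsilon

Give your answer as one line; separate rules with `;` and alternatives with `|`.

E ::= q | T s E | s E | s | s q q | q P; T ::= s | q E; P ::= s | s T | q P s | q s

The nullable symbols are {P, T}.
ε ∉ L(G), so no ε-production is kept.
For each production, add variants omitting each subset of nullable occurrences: E → T s E gives T s E | s E. P → q P s gives q P s | q s.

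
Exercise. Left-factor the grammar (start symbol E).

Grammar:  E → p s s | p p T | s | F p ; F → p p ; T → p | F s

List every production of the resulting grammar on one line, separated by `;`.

E → s | F p | p E'; F → p p; T → p | F s; E' → s s | p T

E has alternatives sharing prefix 'p': factor to E → p E' with E' → s s | p T.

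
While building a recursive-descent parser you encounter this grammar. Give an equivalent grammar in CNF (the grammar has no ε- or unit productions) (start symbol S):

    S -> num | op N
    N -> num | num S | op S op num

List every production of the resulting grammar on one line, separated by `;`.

S -> num | X1 N; N -> num | X2 S | X1 Y1; X1 -> op; X2 -> num; Y1 -> S Y2; Y2 -> X1 X2

Introduce a nonterminal for each terminal appearing in a rule of length ≥ 2: X1 → op, X2 → num.
Binarize each right-hand side of length ≥ 3 by chaining fresh nonterminals (Y1, Y2, …): affected rules were N → X1 S X1 X2.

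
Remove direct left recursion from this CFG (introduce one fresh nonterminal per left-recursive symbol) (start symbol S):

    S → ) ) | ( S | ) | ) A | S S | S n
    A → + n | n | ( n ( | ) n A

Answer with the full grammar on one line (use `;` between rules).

S → ) ) S' | ( S S' | ) S' | ) A S'; A → + n | n | ( n ( | ) n A; S' → S S' | n S' | eps

S is directly left-recursive.
For S: α = {S, n}, β = {) ), ( S, ), ) A}. Rewrite as S → β S' and S' → α S' | ε.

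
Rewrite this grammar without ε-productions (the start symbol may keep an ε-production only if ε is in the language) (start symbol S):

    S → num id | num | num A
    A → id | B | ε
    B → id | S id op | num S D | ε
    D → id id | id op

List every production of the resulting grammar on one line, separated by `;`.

S → num id | num | num A; A → id | B; B → id | S id op | num S D; D → id id | id op

Nullable set = {A, B}.
ε ∉ L(G), so no ε-production is kept.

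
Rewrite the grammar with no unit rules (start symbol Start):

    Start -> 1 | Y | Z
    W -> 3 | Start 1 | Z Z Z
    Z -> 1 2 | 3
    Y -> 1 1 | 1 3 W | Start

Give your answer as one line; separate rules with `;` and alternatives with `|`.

Start -> 1 2 | 3 | 1 | 1 1 | 1 3 W; W -> 3 | Start 1 | Z Z Z; Z -> 1 2 | 3; Y -> 1 2 | 3 | 1 | 1 1 | 1 3 W

Unit pairs: Start ⇒* {Y, Z}; Y ⇒* {Start, Z}.
For every A with A ⇒* B via unit rules, add B's non-unit alternatives to A; then delete every rule of the form X → Y.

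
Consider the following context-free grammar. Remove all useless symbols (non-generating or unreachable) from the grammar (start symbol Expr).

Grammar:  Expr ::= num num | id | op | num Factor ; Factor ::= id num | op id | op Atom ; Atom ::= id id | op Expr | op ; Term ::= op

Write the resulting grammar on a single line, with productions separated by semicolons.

Expr ::= num num | id | op | num Factor; Factor ::= id num | op id | op Atom; Atom ::= id id | op Expr | op

Generating nonterminals: {Atom, Expr, Factor, Term}.
Reachable from Expr after that: {Atom, Expr, Factor}.
Removed useless symbols: {Term} and every production mentioning them.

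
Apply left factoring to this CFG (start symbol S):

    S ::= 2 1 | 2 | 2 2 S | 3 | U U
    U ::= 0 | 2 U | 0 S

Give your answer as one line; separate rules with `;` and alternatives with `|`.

S ::= 3 | U U | 2 S'; U ::= 2 U | 0 U'; S' ::= 1 | ε | 2 S; U' ::= ε | S

S has alternatives sharing prefix '2': factor to S → 2 S' with S' → 1 | ε | 2 S.
U has alternatives sharing prefix '0': factor to U → 0 U' with U' → ε | S.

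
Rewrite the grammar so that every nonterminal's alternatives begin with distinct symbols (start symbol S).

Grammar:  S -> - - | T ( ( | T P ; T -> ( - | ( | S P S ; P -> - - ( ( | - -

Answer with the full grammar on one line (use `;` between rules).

S -> - - | T S'; T -> S P S | ( T'; P -> - - P'; S' -> ( ( | P; T' -> - | epsilon; P' -> ( ( | epsilon

S has alternatives sharing prefix 'T': factor to S → T S' with S' → ( ( | P.
T has alternatives sharing prefix '(': factor to T → ( T' with T' → - | ε.
P has alternatives sharing prefix '- -': factor to P → - - P' with P' → ( ( | ε.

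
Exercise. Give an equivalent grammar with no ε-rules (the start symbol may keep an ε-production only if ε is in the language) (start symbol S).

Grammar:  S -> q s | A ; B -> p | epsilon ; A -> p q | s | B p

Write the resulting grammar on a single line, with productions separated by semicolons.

S -> q s | A; B -> p; A -> p q | s | B p | p

The nullable symbols are {B}.
ε ∉ L(G), so no ε-production is kept.
Expand every rule over subsets of its nullable positions: A → B p gives B p | p.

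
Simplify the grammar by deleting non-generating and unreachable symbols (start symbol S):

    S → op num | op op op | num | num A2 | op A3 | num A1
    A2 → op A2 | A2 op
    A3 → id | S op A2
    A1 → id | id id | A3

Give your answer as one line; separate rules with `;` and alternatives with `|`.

Generating nonterminals: {A1, A3, S}.
Reachable from S after that: {A1, A3, S}.
Removed useless symbols: {A2} and every production mentioning them.

S → op num | op op op | num | op A3 | num A1; A3 → id; A1 → id | id id | A3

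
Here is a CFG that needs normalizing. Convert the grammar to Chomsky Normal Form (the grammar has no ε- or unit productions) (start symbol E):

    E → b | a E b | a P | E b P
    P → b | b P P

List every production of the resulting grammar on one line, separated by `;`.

Introduce a nonterminal for each terminal appearing in a rule of length ≥ 2: X1 → a, X2 → b.
Binarize each right-hand side of length ≥ 3 by chaining fresh nonterminals (Y1, Y2, …): affected rules were E → X1 E X2; E → E X2 P; P → X2 P P.

E → b | X1 Y1 | X1 P | E Y2; P → b | X2 Y3; X1 → a; X2 → b; Y1 → E X2; Y2 → X2 P; Y3 → P P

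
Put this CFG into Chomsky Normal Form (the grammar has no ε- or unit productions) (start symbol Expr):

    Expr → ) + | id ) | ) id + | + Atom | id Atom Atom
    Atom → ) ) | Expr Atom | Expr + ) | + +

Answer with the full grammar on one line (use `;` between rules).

Expr → X1 X2 | X3 X1 | X1 Y1 | X2 Atom | X3 Y2; Atom → X1 X1 | Expr Atom | Expr Y3 | X2 X2; X1 → ); X2 → +; X3 → id; Y1 → X3 X2; Y2 → Atom Atom; Y3 → X2 X1

Introduce a nonterminal for each terminal appearing in a rule of length ≥ 2: X1 → ), X2 → +, X3 → id.
Binarize each right-hand side of length ≥ 3 by chaining fresh nonterminals (Y1, Y2, …): affected rules were Expr → X1 X3 X2; Expr → X3 Atom Atom; Atom → Expr X2 X1.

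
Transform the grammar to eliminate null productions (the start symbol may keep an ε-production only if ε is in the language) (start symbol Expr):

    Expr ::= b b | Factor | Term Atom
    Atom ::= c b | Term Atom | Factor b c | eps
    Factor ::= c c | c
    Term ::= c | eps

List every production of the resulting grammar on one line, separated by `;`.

Expr ::= b b | Factor | Term Atom | Term | Atom | ε; Atom ::= c b | Term Atom | Term | Factor b c; Factor ::= c c | c; Term ::= c

Nullable nonterminals: {Atom, Expr, Term}.
ε ∈ L(G) since Expr is nullable, so keep Expr → ε.
Expand every rule over subsets of its nullable positions: Expr → Term Atom gives Term Atom | Term | Atom. Atom → Term Atom gives Term Atom | Term.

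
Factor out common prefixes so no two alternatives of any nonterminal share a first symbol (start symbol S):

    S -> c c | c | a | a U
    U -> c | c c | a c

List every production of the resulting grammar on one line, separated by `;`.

S has alternatives sharing prefix 'c': factor to S → c S' with S' → c | ε.
S has alternatives sharing prefix 'a': factor to S → a S'' with S'' → ε | U.
U has alternatives sharing prefix 'c': factor to U → c U' with U' → ε | c.

S -> c S' | a S''; U -> a c | c U'; S' -> c | epsilon; S'' -> epsilon | U; U' -> epsilon | c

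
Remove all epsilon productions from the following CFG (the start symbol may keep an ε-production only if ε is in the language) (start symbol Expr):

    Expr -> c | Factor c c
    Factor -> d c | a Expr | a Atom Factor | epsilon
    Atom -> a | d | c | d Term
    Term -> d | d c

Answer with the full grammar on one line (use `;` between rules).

The nullable symbols are {Factor}.
ε ∉ L(G), so no ε-production is kept.
Expand every rule over subsets of its nullable positions: Expr → Factor c c gives Factor c c | c c. Factor → a Atom Factor gives a Atom Factor | a Atom.

Expr -> c | Factor c c | c c; Factor -> d c | a Expr | a Atom Factor | a Atom; Atom -> a | d | c | d Term; Term -> d | d c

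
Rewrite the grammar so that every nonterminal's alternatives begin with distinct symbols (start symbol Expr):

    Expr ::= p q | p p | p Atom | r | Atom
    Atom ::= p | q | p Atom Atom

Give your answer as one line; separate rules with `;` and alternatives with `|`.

Expr ::= r | Atom | p Expr1; Atom ::= q | p Atom1; Expr1 ::= q | p | Atom; Atom1 ::= ε | Atom Atom

Expr has alternatives sharing prefix 'p': factor to Expr → p Expr1 with Expr1 → q | p | Atom.
Atom has alternatives sharing prefix 'p': factor to Atom → p Atom1 with Atom1 → ε | Atom Atom.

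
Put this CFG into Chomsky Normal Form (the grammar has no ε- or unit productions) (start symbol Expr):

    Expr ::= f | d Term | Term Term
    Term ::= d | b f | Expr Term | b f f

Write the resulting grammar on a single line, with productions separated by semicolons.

Expr ::= f | X1 Term | Term Term; Term ::= d | X2 X3 | Expr Term | X2 Y1; X1 ::= d; X2 ::= b; X3 ::= f; Y1 ::= X3 X3

Introduce a nonterminal for each terminal appearing in a rule of length ≥ 2: X1 → d, X2 → b, X3 → f.
Binarize each right-hand side of length ≥ 3 by chaining fresh nonterminals (Y1, Y2, …): affected rules were Term → X2 X3 X3.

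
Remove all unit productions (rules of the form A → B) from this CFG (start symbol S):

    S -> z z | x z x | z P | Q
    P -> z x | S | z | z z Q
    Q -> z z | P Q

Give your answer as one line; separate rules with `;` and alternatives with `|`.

Unit pairs: P ⇒* {Q, S}; S ⇒* {Q}.
For each unit pair (A, B), copy every non-unit production of B to A, then drop all unit productions.

S -> z z | x z x | z P | P Q; P -> z z | x z x | z P | z x | z | z z Q | P Q; Q -> z z | P Q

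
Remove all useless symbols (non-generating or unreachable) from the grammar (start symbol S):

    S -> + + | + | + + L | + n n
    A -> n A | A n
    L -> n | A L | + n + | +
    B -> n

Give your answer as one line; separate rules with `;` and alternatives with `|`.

S -> + + | + | + + L | + n n; L -> n | + n + | +

Generating nonterminals: {B, L, S}.
Reachable from S after that: {L, S}.
Removed useless symbols: {A, B} and every production mentioning them.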